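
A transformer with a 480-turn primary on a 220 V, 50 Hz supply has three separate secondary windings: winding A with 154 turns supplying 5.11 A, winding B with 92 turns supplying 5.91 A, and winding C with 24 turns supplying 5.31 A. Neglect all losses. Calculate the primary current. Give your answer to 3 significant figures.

V_A = 220 × 154/480 = 70.583 V; V_B = 220 × 92/480 = 42.167 V; V_C = 220 × 24/480 = 11.000 V.
P_out = V_A I_A + V_B I_B + V_C I_C = 70.583×5.11 + 42.167×5.91 + 11.000×5.31 = 360.68 + 249.20 + 58.410 = 668.30 W.
Ideal ⇒ P_in = P_out, so I_p = P_out/V_p = 668.30/220 = 3.04 A.

I_p ≈ 3.04 A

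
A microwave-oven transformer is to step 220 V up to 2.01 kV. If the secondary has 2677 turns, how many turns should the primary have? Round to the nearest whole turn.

N_p/N_s = V_p/V_s, so N_p = 2677 × 220/2010 = 293.0 ≈ 293 turns.

N_p = 293 turns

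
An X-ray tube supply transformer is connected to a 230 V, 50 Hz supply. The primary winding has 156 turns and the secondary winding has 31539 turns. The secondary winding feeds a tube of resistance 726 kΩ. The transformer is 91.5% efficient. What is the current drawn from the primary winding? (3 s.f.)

I_p ≈ 14.2 A

V_s = 230 × 31539/156 = 46500 V.
I_s = V_s/R = 46500/726000 = 0.064049 A.
P_out = V_s I_s = 46500 × 0.064049 = 2978.3 W.
P_in = P_out/η = 2978.3/0.915 = 3255.0 W.
I_p = P_in/V_p = 3255.0/230 = 14.2 A.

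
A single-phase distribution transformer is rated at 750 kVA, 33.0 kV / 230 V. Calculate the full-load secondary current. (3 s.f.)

I_s ≈ 3260 A

I_s = S/V_s = 750000/230 = 3260 A.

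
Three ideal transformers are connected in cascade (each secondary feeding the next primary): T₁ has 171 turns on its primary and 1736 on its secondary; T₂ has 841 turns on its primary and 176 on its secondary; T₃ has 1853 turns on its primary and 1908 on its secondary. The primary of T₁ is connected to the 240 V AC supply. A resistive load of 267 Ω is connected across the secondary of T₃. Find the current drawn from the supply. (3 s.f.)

After T₁: V = 240.00 × 1736/171 = 2436.5 V.
After T₂: V = 2436.5 × 176/841 = 509.90 V.
After T₃: V = 509.90 × 1908/1853 = 525.03 V.
I_load = 525.03/267 = 1.9664 A, so P_out = 525.03 × 1.9664 = 1032.4 W.
All ideal ⇒ P_in = P_out, so I_supply = 1032.4/240 = 4.30 A.

I_supply ≈ 4.30 A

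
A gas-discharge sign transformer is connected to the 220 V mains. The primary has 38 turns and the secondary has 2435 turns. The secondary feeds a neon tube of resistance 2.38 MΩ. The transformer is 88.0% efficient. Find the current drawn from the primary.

I_p ≈ 0.431 A

V_s = 220 × 2435/38 = 14097 V.
I_s = V_s/R = 14097/(2.38×10^6) = 0.0059233 A.
P_out = V_s I_s = 14097 × 0.0059233 = 83.502 W.
P_in = P_out/η = 83.502/0.880 = 94.889 W.
I_p = P_in/V_p = 94.889/220 = 0.431 A.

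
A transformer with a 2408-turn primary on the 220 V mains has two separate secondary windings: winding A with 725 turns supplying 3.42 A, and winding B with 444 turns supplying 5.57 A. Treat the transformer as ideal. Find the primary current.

I_p ≈ 2.06 A

V_A = 220 × 725/2408 = 66.238 V; V_B = 220 × 444/2408 = 40.565 V.
P_out = V_A I_A + V_B I_B = 66.238×3.42 + 40.565×5.57 = 226.53 + 225.95 = 452.48 W.
Ideal ⇒ P_in = P_out, so I_p = P_out/V_p = 452.48/220 = 2.06 A.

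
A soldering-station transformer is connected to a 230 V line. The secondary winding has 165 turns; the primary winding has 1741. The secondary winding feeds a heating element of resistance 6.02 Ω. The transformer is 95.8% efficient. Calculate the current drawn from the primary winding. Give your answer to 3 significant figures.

I_p ≈ 0.358 A

V_s = 230 × 165/1741 = 21.798 V.
I_s = V_s/R = 21.798/6.02 = 3.6209 A.
P_out = V_s I_s = 21.798 × 3.6209 = 78.928 W.
P_in = P_out/η = 78.928/0.958 = 82.388 W.
I_p = P_in/V_p = 82.388/230 = 0.358 A.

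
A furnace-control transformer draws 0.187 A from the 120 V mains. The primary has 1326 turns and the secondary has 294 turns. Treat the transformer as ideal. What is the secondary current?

I_s/I_p = N_p/N_s, so I_s = 0.187 × 1326/294 = 0.843 A.

I_s ≈ 0.843 A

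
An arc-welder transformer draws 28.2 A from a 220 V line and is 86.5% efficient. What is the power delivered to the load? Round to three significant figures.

P_out ≈ 5370 W

P_in = V_p I_p = 220 × 28.2 = 6204.0 W.
P_out = η P_in = 0.865 × 6204.0 = 5370 W.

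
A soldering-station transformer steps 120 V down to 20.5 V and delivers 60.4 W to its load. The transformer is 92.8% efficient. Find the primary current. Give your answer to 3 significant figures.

P_in = P_out/η = 60.4/0.928 = 65.086 W.
I_p = P_in/V_p = 65.086/120 = 0.542 A.

I_p ≈ 0.542 A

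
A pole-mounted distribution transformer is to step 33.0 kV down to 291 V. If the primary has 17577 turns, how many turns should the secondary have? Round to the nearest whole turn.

N_s/N_p = V_s/V_p, so N_s = 17577 × 291/33000 = 155.0 ≈ 155 turns.

N_s = 155 turns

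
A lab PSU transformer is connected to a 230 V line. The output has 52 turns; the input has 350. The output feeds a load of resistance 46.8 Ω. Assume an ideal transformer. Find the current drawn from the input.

I_in ≈ 0.108 A

V_out = V_in × N_out/N_in = 230 × 52/350 = 34.171 V.
I_out = V_out/R = 34.171/46.8 = 0.73016 A.
For an ideal transformer I_in N_in = I_out N_out, so I_in = 0.73016 × 52/350 = 0.108 A.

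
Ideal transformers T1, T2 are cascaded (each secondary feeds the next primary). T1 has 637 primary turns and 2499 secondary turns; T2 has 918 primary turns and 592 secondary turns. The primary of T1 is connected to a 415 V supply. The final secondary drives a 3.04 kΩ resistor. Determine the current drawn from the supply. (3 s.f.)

Secondary of T1: V = 415.00 × 2499/637 = 1628.1 V.
Secondary of T2: V = 1628.1 × 592/918 = 1049.9 V.
I_load = 1049.9/3040 = 0.34537 A, so P_out = 1049.9 × 0.34537 = 362.61 W.
All ideal ⇒ P_in = P_out, so I_supply = 362.61/415 = 0.874 A.

I_supply ≈ 0.874 A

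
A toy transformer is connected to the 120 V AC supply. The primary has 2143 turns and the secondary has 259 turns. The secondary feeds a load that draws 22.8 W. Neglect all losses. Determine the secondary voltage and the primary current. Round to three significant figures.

V_s ≈ 14.5 V, I_p ≈ 0.190 A

V_s = V_p × N_s/N_p = 120 × 259/2143 = 14.503 V.
I_s = P/V_s = 22.8/14.503 = 1.5721 A.
I_p = I_s × N_s/N_p = 1.5721 × 259/2143 = 0.190 A.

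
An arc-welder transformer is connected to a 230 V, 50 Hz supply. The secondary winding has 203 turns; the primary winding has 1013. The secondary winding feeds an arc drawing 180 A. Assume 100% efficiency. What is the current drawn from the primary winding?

I_p ≈ 36.1 A

For an ideal transformer I_p N_p = I_s N_s, so I_p = 180 × 203/1013 = 36.1 A.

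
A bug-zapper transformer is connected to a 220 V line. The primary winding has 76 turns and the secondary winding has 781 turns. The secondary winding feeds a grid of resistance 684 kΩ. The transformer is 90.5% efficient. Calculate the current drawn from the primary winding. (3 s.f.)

V_s = 220 × 781/76 = 2260.8 V.
I_s = V_s/R = 2260.8/684000 = 0.0033052 A.
P_out = V_s I_s = 2260.8 × 0.0033052 = 7.4725 W.
P_in = P_out/η = 7.4725/0.905 = 8.2569 W.
I_p = P_in/V_p = 8.2569/220 = 0.0375 A.

I_p ≈ 0.0375 A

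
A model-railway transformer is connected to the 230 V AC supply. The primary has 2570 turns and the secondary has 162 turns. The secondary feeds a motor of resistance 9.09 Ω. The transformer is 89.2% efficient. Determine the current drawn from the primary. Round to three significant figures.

I_p ≈ 0.113 A

V_s = 230 × 162/2570 = 14.498 V.
I_s = V_s/R = 14.498/9.09 = 1.5949 A.
P_out = V_s I_s = 14.498 × 1.5949 = 23.124 W.
P_in = P_out/η = 23.124/0.892 = 25.923 W.
I_p = P_in/V_p = 25.923/230 = 0.113 A.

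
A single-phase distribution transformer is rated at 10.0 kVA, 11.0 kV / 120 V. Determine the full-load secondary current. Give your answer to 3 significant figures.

I_s = S/V_s = 10000/120 = 83.3 A.

I_s ≈ 83.3 A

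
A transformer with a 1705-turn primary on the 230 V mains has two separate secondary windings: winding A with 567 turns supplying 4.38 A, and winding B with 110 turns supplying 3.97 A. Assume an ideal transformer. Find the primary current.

I_p ≈ 1.71 A

V_A = 230 × 567/1705 = 76.487 V; V_B = 230 × 110/1705 = 14.839 V.
P_out = V_A I_A + V_B I_B = 76.487×4.38 + 14.839×3.97 = 335.01 + 58.910 = 393.92 W.
Ideal ⇒ P_in = P_out, so I_p = P_out/V_p = 393.92/230 = 1.71 A.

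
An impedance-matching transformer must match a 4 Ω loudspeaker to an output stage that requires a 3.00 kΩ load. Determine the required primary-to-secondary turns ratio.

N_p/N_s ≈ 27.4

Z_p/Z_s = (N_p/N_s)², so N_p/N_s = √(3000/4) = √750 = 27.4.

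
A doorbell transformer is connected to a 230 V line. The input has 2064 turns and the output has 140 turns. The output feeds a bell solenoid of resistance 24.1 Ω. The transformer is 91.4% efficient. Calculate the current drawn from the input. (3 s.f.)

I_in ≈ 0.0480 A

V_out = 230 × 140/2064 = 15.601 V.
I_out = V_out/R = 15.601/24.1 = 0.64734 A.
P_out = V_out I_out = 15.601 × 0.64734 = 10.099 W.
P_in = P_out/η = 10.099/0.914 = 11.049 W.
I_in = P_in/V_in = 11.049/230 = 0.0480 A.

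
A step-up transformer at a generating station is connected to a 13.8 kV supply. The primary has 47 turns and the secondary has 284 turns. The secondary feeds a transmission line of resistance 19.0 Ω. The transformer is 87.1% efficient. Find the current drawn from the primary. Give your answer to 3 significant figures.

V_s = 13800 × 284/47 = 83387 V.
I_s = V_s/R = 83387/19.0 = 4388.8 A.
P_out = V_s I_s = 83387 × 4388.8 = 3.6597×10^8 W.
P_in = P_out/η = 3.6597×10^8/0.871 = 4.2017×10^8 W.
I_p = P_in/V_p = 4.2017×10^8/13800 = 30400 A.

I_p ≈ 30400 A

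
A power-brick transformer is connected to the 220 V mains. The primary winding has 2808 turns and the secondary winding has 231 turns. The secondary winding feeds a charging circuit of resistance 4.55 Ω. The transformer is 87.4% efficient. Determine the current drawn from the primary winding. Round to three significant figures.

I_p ≈ 0.374 A

V_s = 220 × 231/2808 = 18.098 V.
I_s = V_s/R = 18.098/4.55 = 3.9776 A.
P_out = V_s I_s = 18.098 × 3.9776 = 71.989 W.
P_in = P_out/η = 71.989/0.874 = 82.367 W.
I_p = P_in/V_p = 82.367/220 = 0.374 A.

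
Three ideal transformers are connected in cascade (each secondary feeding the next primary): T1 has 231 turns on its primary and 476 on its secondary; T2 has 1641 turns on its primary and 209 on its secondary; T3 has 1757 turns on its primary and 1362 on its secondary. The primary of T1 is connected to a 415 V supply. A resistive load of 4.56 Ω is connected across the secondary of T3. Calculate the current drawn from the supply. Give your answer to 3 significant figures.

I_supply ≈ 3.77 A

Secondary of T1: V = 415.00 × 476/231 = 855.15 V.
Secondary of T2: V = 855.15 × 209/1641 = 108.91 V.
Secondary of T3: V = 108.91 × 1362/1757 = 84.428 V.
I_load = 84.428/4.56 = 18.515 A, so P_out = 84.428 × 18.515 = 1563.2 W.
All ideal ⇒ P_in = P_out, so I_supply = 1563.2/415 = 3.77 A.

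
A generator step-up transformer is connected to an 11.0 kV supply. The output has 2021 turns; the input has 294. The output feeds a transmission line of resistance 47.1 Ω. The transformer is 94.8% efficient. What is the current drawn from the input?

V_out = 11000 × 2021/294 = 75616 V.
I_out = V_out/R = 75616/47.1 = 1605.4 A.
P_out = V_out I_out = 75616 × 1605.4 = 1.2140×10^8 W.
P_in = P_out/η = 1.2140×10^8/0.948 = 1.2805×10^8 W.
I_in = P_in/V_in = 1.2805×10^8/11000 = 11600 A.

I_in ≈ 11600 A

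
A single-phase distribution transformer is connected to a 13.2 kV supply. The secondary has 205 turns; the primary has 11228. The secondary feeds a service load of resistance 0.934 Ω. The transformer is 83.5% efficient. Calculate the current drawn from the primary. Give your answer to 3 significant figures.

I_p ≈ 5.64 A

V_s = 13200 × 205/11228 = 241.00 V.
I_s = V_s/R = 241.00/0.934 = 258.03 A.
P_out = V_s I_s = 241.00 × 258.03 = 62188 W.
P_in = P_out/η = 62188/0.835 = 74476 W.
I_p = P_in/V_p = 74476/13200 = 5.64 A.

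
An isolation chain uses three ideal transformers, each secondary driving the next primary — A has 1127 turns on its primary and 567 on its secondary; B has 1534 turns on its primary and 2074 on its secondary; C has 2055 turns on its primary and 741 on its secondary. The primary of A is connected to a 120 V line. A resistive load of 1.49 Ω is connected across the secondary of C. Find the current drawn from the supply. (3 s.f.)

I_supply ≈ 4.84 A

After A: V = 120.00 × 567/1127 = 60.373 V.
After B: V = 60.373 × 2074/1534 = 81.625 V.
After C: V = 81.625 × 741/2055 = 29.433 V.
I_load = 29.433/1.49 = 19.753 A, so P_out = 29.433 × 19.753 = 581.40 W.
All ideal ⇒ P_in = P_out, so I_supply = 581.40/120 = 4.84 A.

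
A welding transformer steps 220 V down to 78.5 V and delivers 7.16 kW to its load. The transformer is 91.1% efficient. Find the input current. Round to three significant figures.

I_in ≈ 35.7 A

P_in = P_out/η = 7160/0.911 = 7859.5 W.
I_in = P_in/V_in = 7859.5/220 = 35.7 A.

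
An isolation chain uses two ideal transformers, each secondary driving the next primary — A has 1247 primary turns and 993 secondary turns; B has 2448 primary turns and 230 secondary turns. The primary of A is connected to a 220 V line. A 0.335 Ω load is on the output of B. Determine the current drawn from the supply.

I_supply ≈ 3.68 A

After A: V = 220.00 × 993/1247 = 175.19 V.
After B: V = 175.19 × 230/2448 = 16.460 V.
I_load = 16.460/0.335 = 49.133 A, so P_out = 16.460 × 49.133 = 808.72 W.
All ideal ⇒ P_in = P_out, so I_supply = 808.72/220 = 3.68 A.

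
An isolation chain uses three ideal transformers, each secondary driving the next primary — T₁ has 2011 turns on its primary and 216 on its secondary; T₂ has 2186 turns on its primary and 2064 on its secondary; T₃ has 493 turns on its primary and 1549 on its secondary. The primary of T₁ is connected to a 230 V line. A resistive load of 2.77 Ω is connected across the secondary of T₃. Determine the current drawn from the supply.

After T₁: V = 230.00 × 216/2011 = 24.704 V.
After T₂: V = 24.704 × 2064/2186 = 23.325 V.
After T₃: V = 23.325 × 1549/493 = 73.288 V.
I_load = 73.288/2.77 = 26.458 A, so P_out = 73.288 × 26.458 = 1939.0 W.
All ideal ⇒ P_in = P_out, so I_supply = 1939.0/230 = 8.43 A.

I_supply ≈ 8.43 A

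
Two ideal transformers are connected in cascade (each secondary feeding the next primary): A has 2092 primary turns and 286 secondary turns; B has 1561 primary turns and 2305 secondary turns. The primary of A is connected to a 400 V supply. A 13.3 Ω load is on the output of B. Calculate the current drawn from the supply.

After A: V = 400.00 × 286/2092 = 54.685 V.
After B: V = 54.685 × 2305/1561 = 80.748 V.
I_load = 80.748/13.3 = 6.0713 A, so P_out = 80.748 × 6.0713 = 490.24 W.
All ideal ⇒ P_in = P_out, so I_supply = 490.24/400 = 1.23 A.

I_supply ≈ 1.23 A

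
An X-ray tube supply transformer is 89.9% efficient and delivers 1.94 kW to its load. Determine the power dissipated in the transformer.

P_in = P_out/η = 1940/0.899 = 2157.95 W.
P_loss = P_in − P_out = 2157.95 − 1940 = 218 W.

P_loss ≈ 218 W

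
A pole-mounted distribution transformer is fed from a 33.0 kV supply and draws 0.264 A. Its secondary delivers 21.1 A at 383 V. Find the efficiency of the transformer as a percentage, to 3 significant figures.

P_in = 33000 × 0.264 = 8712.00 W.
P_out = 383 × 21.1 = 8081.30 W.
η = P_out/P_in = 8081.30/8712.00 = 0.928.

η ≈ 92.8%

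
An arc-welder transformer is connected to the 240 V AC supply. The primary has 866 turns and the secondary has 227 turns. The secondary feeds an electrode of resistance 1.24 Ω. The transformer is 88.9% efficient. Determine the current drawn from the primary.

I_p ≈ 15.0 A

V_s = 240 × 227/866 = 62.910 V.
I_s = V_s/R = 62.910/1.24 = 50.734 A.
P_out = V_s I_s = 62.910 × 50.734 = 3191.7 W.
P_in = P_out/η = 3191.7/0.889 = 3590.2 W.
I_p = P_in/V_p = 3590.2/240 = 15.0 A.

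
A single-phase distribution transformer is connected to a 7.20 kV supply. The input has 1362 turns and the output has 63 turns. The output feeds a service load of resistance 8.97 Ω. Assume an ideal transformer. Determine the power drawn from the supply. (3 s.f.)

V_out = V_in × N_out/N_in = 7200 × 63/1362 = 333.04 V.
I_out = V_out/R = 333.04/8.97 = 37.128 A.
I_in = I_out × N_out/N_in = 37.128 × 63/1362 = 1.7174 A.
P = V_in I_in = 7200 × 1.7174 = 12400 W.

P ≈ 12400 W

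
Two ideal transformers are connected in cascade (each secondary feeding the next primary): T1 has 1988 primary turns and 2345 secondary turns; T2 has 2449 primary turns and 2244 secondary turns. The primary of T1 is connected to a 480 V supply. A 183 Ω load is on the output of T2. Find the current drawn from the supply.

After T1: V = 480.00 × 2345/1988 = 566.20 V.
After T2: V = 566.20 × 2244/2449 = 518.80 V.
I_load = 518.80/183 = 2.8350 A, so P_out = 518.80 × 2.8350 = 1470.8 W.
All ideal ⇒ P_in = P_out, so I_supply = 1470.8/480 = 3.06 A.

I_supply ≈ 3.06 A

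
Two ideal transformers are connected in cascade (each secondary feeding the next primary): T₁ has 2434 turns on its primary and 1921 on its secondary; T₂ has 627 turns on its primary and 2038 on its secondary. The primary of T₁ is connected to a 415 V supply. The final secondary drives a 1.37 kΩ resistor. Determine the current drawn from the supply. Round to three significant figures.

I_supply ≈ 1.99 A

Secondary of T₁: V = 415.00 × 1921/2434 = 327.53 V.
Secondary of T₂: V = 327.53 × 2038/627 = 1064.6 V.
I_load = 1064.6/1370 = 0.77709 A, so P_out = 1064.6 × 0.77709 = 827.30 W.
All ideal ⇒ P_in = P_out, so I_supply = 827.30/415 = 1.99 A.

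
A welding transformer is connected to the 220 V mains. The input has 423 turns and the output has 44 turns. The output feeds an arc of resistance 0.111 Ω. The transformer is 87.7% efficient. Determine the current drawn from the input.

V_out = 220 × 44/423 = 22.884 V.
I_out = V_out/R = 22.884/0.111 = 206.16 A.
P_out = V_out I_out = 22.884 × 206.16 = 4717.9 W.
P_in = P_out/η = 4717.9/0.877 = 5379.6 W.
I_in = P_in/V_in = 5379.6/220 = 24.5 A.

I_in ≈ 24.5 A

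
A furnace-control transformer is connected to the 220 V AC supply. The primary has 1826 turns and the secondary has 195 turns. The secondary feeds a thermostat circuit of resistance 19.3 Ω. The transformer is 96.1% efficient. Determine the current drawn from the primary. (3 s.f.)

I_p ≈ 0.135 A

V_s = 220 × 195/1826 = 23.494 V.
I_s = V_s/R = 23.494/19.3 = 1.2173 A.
P_out = V_s I_s = 23.494 × 1.2173 = 28.599 W.
P_in = P_out/η = 28.599/0.961 = 29.760 W.
I_p = P_in/V_p = 29.760/220 = 0.135 A.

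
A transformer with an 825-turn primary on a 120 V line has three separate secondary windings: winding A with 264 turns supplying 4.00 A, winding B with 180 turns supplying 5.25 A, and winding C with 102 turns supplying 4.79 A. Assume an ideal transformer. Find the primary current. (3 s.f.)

I_p ≈ 3.02 A

V_A = 120 × 264/825 = 38.400 V; V_B = 120 × 180/825 = 26.182 V; V_C = 120 × 102/825 = 14.836 V.
P_out = V_A I_A + V_B I_B + V_C I_C = 38.400×4.00 + 26.182×5.25 + 14.836×4.79 = 153.60 + 137.45 + 71.066 = 362.12 W.
Ideal ⇒ P_in = P_out, so I_p = P_out/V_p = 362.12/120 = 3.02 A.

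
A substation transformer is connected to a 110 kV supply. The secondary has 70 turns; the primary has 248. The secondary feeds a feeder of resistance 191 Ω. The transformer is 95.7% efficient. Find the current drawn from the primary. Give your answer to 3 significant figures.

V_s = 110000 × 70/248 = 31048 V.
I_s = V_s/R = 31048/191 = 162.56 A.
P_out = V_s I_s = 31048 × 162.56 = 5.0471×10^6 W.
P_in = P_out/η = 5.0471×10^6/0.957 = 5.2739×10^6 W.
I_p = P_in/V_p = 5.2739×10^6/110000 = 47.9 A.

I_p ≈ 47.9 A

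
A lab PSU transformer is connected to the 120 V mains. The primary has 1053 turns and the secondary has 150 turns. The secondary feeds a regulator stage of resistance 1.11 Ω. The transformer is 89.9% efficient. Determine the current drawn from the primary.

I_p ≈ 2.44 A

V_s = 120 × 150/1053 = 17.094 V.
I_s = V_s/R = 17.094/1.11 = 15.400 A.
P_out = V_s I_s = 17.094 × 15.400 = 263.25 W.
P_in = P_out/η = 263.25/0.899 = 292.82 W.
I_p = P_in/V_p = 292.82/120 = 2.44 A.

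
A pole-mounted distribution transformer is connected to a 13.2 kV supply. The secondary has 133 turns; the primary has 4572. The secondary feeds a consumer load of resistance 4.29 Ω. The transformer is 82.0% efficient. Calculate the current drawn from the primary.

V_s = 13200 × 133/4572 = 383.99 V.
I_s = V_s/R = 383.99/4.29 = 89.508 A.
P_out = V_s I_s = 383.99 × 89.508 = 34370 W.
P_in = P_out/η = 34370/0.820 = 41915 W.
I_p = P_in/V_p = 41915/13200 = 3.18 A.

I_p ≈ 3.18 A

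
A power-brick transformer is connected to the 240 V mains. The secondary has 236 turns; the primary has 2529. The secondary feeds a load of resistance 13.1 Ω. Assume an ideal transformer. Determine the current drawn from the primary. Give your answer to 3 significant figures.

I_p ≈ 0.160 A

V_s = V_p × N_s/N_p = 240 × 236/2529 = 22.396 V.
I_s = V_s/R = 22.396/13.1 = 1.7096 A.
For an ideal transformer I_p N_p = I_s N_s, so I_p = 1.7096 × 236/2529 = 0.160 A.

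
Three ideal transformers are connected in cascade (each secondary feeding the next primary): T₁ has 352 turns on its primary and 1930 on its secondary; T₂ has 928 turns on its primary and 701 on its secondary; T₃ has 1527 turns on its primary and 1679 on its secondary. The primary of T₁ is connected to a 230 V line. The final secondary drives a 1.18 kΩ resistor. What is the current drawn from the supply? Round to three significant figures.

Secondary of T₁: V = 230.00 × 1930/352 = 1261.1 V.
Secondary of T₂: V = 1261.1 × 701/928 = 952.60 V.
Secondary of T₃: V = 952.60 × 1679/1527 = 1047.4 V.
I_load = 1047.4/1180 = 0.88765 A, so P_out = 1047.4 × 0.88765 = 929.75 W.
All ideal ⇒ P_in = P_out, so I_supply = 929.75/230 = 4.04 A.

I_supply ≈ 4.04 A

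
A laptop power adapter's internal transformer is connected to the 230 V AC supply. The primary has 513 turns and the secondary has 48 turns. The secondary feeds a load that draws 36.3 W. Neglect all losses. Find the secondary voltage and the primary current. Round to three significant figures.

V_s ≈ 21.5 V, I_p ≈ 0.158 A

V_s = V_p × N_s/N_p = 230 × 48/513 = 21.520 V.
I_s = P/V_s = 36.3/21.520 = 1.6868 A.
I_p = I_s × N_s/N_p = 1.6868 × 48/513 = 0.158 A.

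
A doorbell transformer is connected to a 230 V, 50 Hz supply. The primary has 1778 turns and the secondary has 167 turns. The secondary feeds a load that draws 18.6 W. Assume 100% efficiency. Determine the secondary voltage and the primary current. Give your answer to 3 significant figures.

V_s = V_p × N_s/N_p = 230 × 167/1778 = 21.603 V.
I_s = P/V_s = 18.6/21.603 = 0.86099 A.
I_p = I_s × N_s/N_p = 0.86099 × 167/1778 = 0.0809 A.

V_s ≈ 21.6 V, I_p ≈ 0.0809 A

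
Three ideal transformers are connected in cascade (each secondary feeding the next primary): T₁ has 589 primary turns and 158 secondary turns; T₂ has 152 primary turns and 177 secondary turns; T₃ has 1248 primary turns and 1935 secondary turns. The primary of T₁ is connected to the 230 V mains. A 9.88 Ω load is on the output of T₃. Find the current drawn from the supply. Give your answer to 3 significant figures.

Secondary of T₁: V = 230.00 × 158/589 = 61.698 V.
Secondary of T₂: V = 61.698 × 177/152 = 71.845 V.
Secondary of T₃: V = 71.845 × 1935/1248 = 111.39 V.
I_load = 111.39/9.88 = 11.275 A, so P_out = 111.39 × 11.275 = 1256.0 W.
All ideal ⇒ P_in = P_out, so I_supply = 1256.0/230 = 5.46 A.

I_supply ≈ 5.46 A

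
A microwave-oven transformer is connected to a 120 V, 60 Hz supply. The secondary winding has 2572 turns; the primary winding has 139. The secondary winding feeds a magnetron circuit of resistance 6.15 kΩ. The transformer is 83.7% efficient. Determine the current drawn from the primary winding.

V_s = 120 × 2572/139 = 2220.4 V.
I_s = V_s/R = 2220.4/6150 = 0.36105 A.
P_out = V_s I_s = 2220.4 × 0.36105 = 801.68 W.
P_in = P_out/η = 801.68/0.837 = 957.80 W.
I_p = P_in/V_p = 957.80/120 = 7.98 A.

I_p ≈ 7.98 A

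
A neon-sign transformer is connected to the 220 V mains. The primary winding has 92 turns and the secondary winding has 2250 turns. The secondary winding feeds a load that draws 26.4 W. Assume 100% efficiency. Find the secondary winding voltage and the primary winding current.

V_s = V_p × N_s/N_p = 220 × 2250/92 = 5380.4 V.
I_s = P/V_s = 26.4/5380.4 = 0.0049067 A.
I_p = I_s × N_s/N_p = 0.0049067 × 2250/92 = 0.120 A.

V_s ≈ 5380 V, I_p ≈ 0.120 A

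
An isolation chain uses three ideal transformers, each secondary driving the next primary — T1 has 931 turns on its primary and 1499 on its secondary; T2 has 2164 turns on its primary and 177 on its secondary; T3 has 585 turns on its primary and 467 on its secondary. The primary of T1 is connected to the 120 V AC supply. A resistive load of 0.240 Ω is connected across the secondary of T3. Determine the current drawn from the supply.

After T1: V = 120.00 × 1499/931 = 193.21 V.
After T2: V = 193.21 × 177/2164 = 15.803 V.
After T3: V = 15.803 × 467/585 = 12.616 V.
I_load = 12.616/0.240 = 52.565 A, so P_out = 12.616 × 52.565 = 663.15 W.
All ideal ⇒ P_in = P_out, so I_supply = 663.15/120 = 5.53 A.

I_supply ≈ 5.53 A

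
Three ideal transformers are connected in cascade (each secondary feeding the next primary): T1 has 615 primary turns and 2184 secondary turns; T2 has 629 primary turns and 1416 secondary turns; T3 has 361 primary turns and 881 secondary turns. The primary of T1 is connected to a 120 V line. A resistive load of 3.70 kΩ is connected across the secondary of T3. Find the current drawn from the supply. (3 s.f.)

I_supply ≈ 12.3 A

Secondary of T1: V = 120.00 × 2184/615 = 426.15 V.
Secondary of T2: V = 426.15 × 1416/629 = 959.34 V.
Secondary of T3: V = 959.34 × 881/361 = 2341.2 V.
I_load = 2341.2/3700 = 0.63276 A, so P_out = 2341.2 × 0.63276 = 1481.4 W.
All ideal ⇒ P_in = P_out, so I_supply = 1481.4/120 = 12.3 A.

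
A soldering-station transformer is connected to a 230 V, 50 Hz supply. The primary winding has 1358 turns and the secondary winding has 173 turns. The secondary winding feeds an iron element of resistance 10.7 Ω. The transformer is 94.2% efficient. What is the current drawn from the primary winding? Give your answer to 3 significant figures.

I_p ≈ 0.370 A

V_s = 230 × 173/1358 = 29.300 V.
I_s = V_s/R = 29.300/10.7 = 2.7384 A.
P_out = V_s I_s = 29.300 × 2.7384 = 80.235 W.
P_in = P_out/η = 80.235/0.942 = 85.175 W.
I_p = P_in/V_p = 85.175/230 = 0.370 A.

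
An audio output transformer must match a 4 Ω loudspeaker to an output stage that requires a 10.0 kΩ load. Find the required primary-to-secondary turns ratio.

Z_p/Z_s = (N_p/N_s)², so N_p/N_s = √(10000/4) = √2500 = 50.0.

N_p/N_s ≈ 50.0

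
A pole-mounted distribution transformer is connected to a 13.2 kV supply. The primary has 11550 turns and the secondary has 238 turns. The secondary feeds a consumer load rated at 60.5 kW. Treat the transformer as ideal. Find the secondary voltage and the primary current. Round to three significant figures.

V_s = V_p × N_s/N_p = 13200 × 238/11550 = 272.00 V.
I_s = P/V_s = 60500/272.00 = 222.43 A.
I_p = I_s × N_s/N_p = 222.43 × 238/11550 = 4.58 A.

V_s ≈ 272 V, I_p ≈ 4.58 A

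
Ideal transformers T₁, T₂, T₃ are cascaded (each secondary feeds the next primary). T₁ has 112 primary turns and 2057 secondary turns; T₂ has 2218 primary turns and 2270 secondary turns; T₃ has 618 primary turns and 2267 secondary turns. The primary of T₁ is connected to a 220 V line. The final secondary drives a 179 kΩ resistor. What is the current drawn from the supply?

After T₁: V = 220.00 × 2057/112 = 4040.5 V.
After T₂: V = 4040.5 × 2270/2218 = 4135.3 V.
After T₃: V = 4135.3 × 2267/618 = 15169 V.
I_load = 15169/179000 = 0.084745 A, so P_out = 15169 × 0.084745 = 1285.5 W.
All ideal ⇒ P_in = P_out, so I_supply = 1285.5/220 = 5.84 A.

I_supply ≈ 5.84 A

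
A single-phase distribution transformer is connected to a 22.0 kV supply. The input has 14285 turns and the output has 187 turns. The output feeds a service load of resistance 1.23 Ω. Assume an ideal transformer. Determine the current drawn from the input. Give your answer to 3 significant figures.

I_in ≈ 3.07 A

V_out = V_in × N_out/N_in = 22000 × 187/14285 = 287.99 V.
I_out = V_out/R = 287.99/1.23 = 234.14 A.
For an ideal transformer I_in N_in = I_out N_out, so I_in = 234.14 × 187/14285 = 3.07 A.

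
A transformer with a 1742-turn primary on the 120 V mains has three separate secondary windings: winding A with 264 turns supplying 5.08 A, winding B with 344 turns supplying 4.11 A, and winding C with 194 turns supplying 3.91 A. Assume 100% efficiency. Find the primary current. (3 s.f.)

I_p ≈ 2.02 A

V_A = 120 × 264/1742 = 18.186 V; V_B = 120 × 344/1742 = 23.697 V; V_C = 120 × 194/1742 = 13.364 V.
P_out = V_A I_A + V_B I_B + V_C I_C = 18.186×5.08 + 23.697×4.11 + 13.364×3.91 = 92.385 + 97.394 + 52.253 = 242.03 W.
Ideal ⇒ P_in = P_out, so I_p = P_out/V_p = 242.03/120 = 2.02 A.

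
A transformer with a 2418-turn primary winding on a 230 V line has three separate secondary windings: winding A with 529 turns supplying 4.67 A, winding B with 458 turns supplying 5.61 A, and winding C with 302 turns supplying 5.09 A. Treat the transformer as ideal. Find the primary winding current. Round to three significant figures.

V_A = 230 × 529/2418 = 50.318 V; V_B = 230 × 458/2418 = 43.565 V; V_C = 230 × 302/2418 = 28.726 V.
P_out = V_A I_A + V_B I_B + V_C I_C = 50.318×4.67 + 43.565×5.61 + 28.726×5.09 = 234.99 + 244.40 + 146.22 = 625.60 W.
Ideal ⇒ P_in = P_out, so I_p = P_out/V_p = 625.60/230 = 2.72 A.

I_p ≈ 2.72 A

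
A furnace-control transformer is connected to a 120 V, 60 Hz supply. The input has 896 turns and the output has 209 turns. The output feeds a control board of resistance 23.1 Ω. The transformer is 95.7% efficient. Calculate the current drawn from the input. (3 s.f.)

I_in ≈ 0.295 A

V_out = 120 × 209/896 = 27.991 V.
I_out = V_out/R = 27.991/23.1 = 1.2117 A.
P_out = V_out I_out = 27.991 × 1.2117 = 33.918 W.
P_in = P_out/η = 33.918/0.957 = 35.442 W.
I_in = P_in/V_in = 35.442/120 = 0.295 A.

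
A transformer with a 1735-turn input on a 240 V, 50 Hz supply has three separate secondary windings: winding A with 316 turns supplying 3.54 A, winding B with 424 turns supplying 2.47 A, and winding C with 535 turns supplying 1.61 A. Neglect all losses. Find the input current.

V_A = 240 × 316/1735 = 43.712 V; V_B = 240 × 424/1735 = 58.651 V; V_C = 240 × 535/1735 = 74.006 V.
P_out = V_A I_A + V_B I_B + V_C I_C = 43.712×3.54 + 58.651×2.47 + 74.006×1.61 = 154.74 + 144.87 + 119.15 = 418.76 W.
Ideal ⇒ P_in = P_out, so I_in = P_out/V_in = 418.76/240 = 1.74 A.

I_in ≈ 1.74 A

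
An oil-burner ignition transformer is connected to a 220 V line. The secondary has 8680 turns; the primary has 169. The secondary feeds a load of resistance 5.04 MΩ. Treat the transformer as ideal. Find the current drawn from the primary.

I_p ≈ 0.115 A

V_s = V_p × N_s/N_p = 220 × 8680/169 = 11299 V.
I_s = V_s/R = 11299/(5.04×10^6) = 0.0022419 A.
For an ideal transformer I_p N_p = I_s N_s, so I_p = 0.0022419 × 8680/169 = 0.115 A.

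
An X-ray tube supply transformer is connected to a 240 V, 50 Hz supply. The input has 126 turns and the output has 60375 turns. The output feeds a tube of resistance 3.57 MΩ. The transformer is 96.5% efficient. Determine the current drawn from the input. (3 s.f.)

I_in ≈ 16.0 A

V_out = 240 × 60375/126 = 115000 V.
I_out = V_out/R = 115000/(3.57×10^6) = 0.032213 A.
P_out = V_out I_out = 115000 × 0.032213 = 3704.5 W.
P_in = P_out/η = 3704.5/0.965 = 3838.8 W.
I_in = P_in/V_in = 3838.8/240 = 16.0 A.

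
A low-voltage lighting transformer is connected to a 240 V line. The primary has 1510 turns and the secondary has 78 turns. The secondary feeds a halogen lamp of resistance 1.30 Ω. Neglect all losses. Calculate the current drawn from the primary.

V_s = V_p × N_s/N_p = 240 × 78/1510 = 12.397 V.
I_s = V_s/R = 12.397/1.30 = 9.5364 A.
For an ideal transformer I_p N_p = I_s N_s, so I_p = 9.5364 × 78/1510 = 0.493 A.

I_p ≈ 0.493 A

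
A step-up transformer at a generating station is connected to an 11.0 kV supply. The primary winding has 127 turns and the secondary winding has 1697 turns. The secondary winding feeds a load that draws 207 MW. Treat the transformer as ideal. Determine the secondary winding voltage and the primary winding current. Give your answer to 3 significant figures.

V_s ≈ 147000 V, I_p ≈ 18800 A

V_s = V_p × N_s/N_p = 11000 × 1697/127 = 146980 V.
I_s = P/V_s = 2.07×10^8/146980 = 1408.3 A.
I_p = I_s × N_s/N_p = 1408.3 × 1697/127 = 18800 A.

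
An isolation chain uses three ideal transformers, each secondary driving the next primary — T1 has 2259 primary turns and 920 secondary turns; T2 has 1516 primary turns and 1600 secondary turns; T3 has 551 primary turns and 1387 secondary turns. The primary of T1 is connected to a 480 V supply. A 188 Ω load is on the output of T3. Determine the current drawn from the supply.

I_supply ≈ 2.99 A

Secondary of T1: V = 480.00 × 920/2259 = 195.48 V.
Secondary of T2: V = 195.48 × 1600/1516 = 206.32 V.
Secondary of T3: V = 206.32 × 1387/551 = 519.35 V.
I_load = 519.35/188 = 2.7625 A, so P_out = 519.35 × 2.7625 = 1434.7 W.
All ideal ⇒ P_in = P_out, so I_supply = 1434.7/480 = 2.99 A.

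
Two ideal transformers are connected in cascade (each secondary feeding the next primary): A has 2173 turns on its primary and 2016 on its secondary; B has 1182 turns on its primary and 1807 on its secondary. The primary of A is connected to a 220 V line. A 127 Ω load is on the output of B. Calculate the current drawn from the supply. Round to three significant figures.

Secondary of A: V = 220.00 × 2016/2173 = 204.10 V.
Secondary of B: V = 204.10 × 1807/1182 = 312.03 V.
I_load = 312.03/127 = 2.4569 A, so P_out = 312.03 × 2.4569 = 766.63 W.
All ideal ⇒ P_in = P_out, so I_supply = 766.63/220 = 3.48 A.

I_supply ≈ 3.48 A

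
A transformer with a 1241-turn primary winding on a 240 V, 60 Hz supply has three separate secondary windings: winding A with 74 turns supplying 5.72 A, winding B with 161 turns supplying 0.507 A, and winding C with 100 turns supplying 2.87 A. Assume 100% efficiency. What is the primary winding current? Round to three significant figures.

V_A = 240 × 74/1241 = 14.311 V; V_B = 240 × 161/1241 = 31.136 V; V_C = 240 × 100/1241 = 19.339 V.
P_out = V_A I_A + V_B I_B + V_C I_C = 14.311×5.72 + 31.136×0.507 + 19.339×2.87 = 81.859 + 15.786 + 55.504 = 153.15 W.
Ideal ⇒ P_in = P_out, so I_p = P_out/V_p = 153.15/240 = 0.638 A.

I_p ≈ 0.638 A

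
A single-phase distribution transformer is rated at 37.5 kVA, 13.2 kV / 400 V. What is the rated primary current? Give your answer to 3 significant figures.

I_p ≈ 2.84 A

I_p = S/V_p = 37500/13200 = 2.84 A.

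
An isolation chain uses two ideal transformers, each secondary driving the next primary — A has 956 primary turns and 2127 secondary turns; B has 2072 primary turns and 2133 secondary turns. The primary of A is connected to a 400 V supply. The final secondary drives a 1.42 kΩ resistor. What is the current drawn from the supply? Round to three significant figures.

Secondary of A: V = 400.00 × 2127/956 = 889.96 V.
Secondary of B: V = 889.96 × 2133/2072 = 916.16 V.
I_load = 916.16/1420 = 0.64518 A, so P_out = 916.16 × 0.64518 = 591.09 W.
All ideal ⇒ P_in = P_out, so I_supply = 591.09/400 = 1.48 A.

I_supply ≈ 1.48 A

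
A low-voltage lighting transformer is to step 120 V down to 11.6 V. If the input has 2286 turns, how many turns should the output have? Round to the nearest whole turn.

N_out/N_in = V_out/V_in, so N_out = 2286 × 11.6/120 = 221.0 ≈ 221 turns.

N_out = 221 turns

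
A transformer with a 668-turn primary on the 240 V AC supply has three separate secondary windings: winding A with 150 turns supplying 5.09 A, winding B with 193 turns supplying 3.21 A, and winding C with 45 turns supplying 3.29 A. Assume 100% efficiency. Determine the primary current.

V_A = 240 × 150/668 = 53.892 V; V_B = 240 × 193/668 = 69.341 V; V_C = 240 × 45/668 = 16.168 V.
P_out = V_A I_A + V_B I_B + V_C I_C = 53.892×5.09 + 69.341×3.21 + 16.168×3.29 = 274.31 + 222.59 + 53.192 = 550.09 W.
Ideal ⇒ P_in = P_out, so I_p = P_out/V_p = 550.09/240 = 2.29 A.

I_p ≈ 2.29 A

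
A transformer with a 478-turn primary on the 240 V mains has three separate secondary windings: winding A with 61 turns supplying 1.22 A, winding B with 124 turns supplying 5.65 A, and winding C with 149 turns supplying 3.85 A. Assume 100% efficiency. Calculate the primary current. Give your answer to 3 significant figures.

I_p ≈ 2.82 A

V_A = 240 × 61/478 = 30.628 V; V_B = 240 × 124/478 = 62.259 V; V_C = 240 × 149/478 = 74.812 V.
P_out = V_A I_A + V_B I_B + V_C I_C = 30.628×1.22 + 62.259×5.65 + 74.812×3.85 = 37.366 + 351.77 + 288.03 = 677.16 W.
Ideal ⇒ P_in = P_out, so I_p = P_out/V_p = 677.16/240 = 2.82 A.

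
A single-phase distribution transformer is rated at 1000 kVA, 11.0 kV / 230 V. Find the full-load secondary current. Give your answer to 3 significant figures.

I_s = S/V_s = 1000000/230 = 4350 A.

I_s ≈ 4350 A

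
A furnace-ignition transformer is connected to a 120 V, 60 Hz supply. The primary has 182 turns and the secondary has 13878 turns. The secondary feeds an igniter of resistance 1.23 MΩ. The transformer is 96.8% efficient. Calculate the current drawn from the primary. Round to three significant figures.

I_p ≈ 0.586 A

V_s = 120 × 13878/182 = 9150.3 V.
I_s = V_s/R = 9150.3/(1.23×10^6) = 0.0074393 A.
P_out = V_s I_s = 9150.3 × 0.0074393 = 68.072 W.
P_in = P_out/η = 68.072/0.968 = 70.322 W.
I_p = P_in/V_p = 70.322/120 = 0.586 A.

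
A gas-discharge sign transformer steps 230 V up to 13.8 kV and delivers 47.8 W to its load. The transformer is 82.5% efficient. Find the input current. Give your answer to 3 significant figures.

I_in ≈ 0.252 A

P_in = P_out/η = 47.8/0.825 = 57.939 W.
I_in = P_in/V_in = 57.939/230 = 0.252 A.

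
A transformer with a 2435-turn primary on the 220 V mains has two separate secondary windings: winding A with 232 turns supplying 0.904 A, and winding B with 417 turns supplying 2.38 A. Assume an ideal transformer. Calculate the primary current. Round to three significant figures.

I_p ≈ 0.494 A

V_A = 220 × 232/2435 = 20.961 V; V_B = 220 × 417/2435 = 37.676 V.
P_out = V_A I_A + V_B I_B = 20.961×0.904 + 37.676×2.38 = 18.949 + 89.668 = 108.62 W.
Ideal ⇒ P_in = P_out, so I_p = P_out/V_p = 108.62/220 = 0.494 A.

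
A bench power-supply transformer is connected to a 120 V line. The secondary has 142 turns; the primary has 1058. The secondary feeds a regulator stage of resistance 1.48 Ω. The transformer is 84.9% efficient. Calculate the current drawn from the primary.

I_p ≈ 1.72 A

V_s = 120 × 142/1058 = 16.106 V.
I_s = V_s/R = 16.106/1.48 = 10.882 A.
P_out = V_s I_s = 16.106 × 10.882 = 175.27 W.
P_in = P_out/η = 175.27/0.849 = 206.44 W.
I_p = P_in/V_p = 206.44/120 = 1.72 A.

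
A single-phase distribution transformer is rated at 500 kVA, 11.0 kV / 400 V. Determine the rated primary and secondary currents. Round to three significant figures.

I_p = S/V_p = 500000/11000 = 45.5 A.
I_s = S/V_s = 500000/400 = 1250 A.

I_p ≈ 45.5 A, I_s ≈ 1250 A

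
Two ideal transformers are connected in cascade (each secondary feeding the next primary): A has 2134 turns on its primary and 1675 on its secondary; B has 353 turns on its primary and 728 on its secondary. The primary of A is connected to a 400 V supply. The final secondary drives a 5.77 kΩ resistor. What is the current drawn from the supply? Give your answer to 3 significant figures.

After A: V = 400.00 × 1675/2134 = 313.96 V.
After B: V = 313.96 × 728/353 = 647.50 V.
I_load = 647.50/5770 = 0.11222 A, so P_out = 647.50 × 0.11222 = 72.660 W.
All ideal ⇒ P_in = P_out, so I_supply = 72.660/400 = 0.182 A.

I_supply ≈ 0.182 A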